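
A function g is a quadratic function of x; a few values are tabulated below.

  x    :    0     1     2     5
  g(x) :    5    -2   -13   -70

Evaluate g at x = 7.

Write g(x) = ax² + bx + c; the 4 given values yield a linear system in the 3 coefficients.
Solving, g(x) = -2x² - 5x + 5.
Then g(7) = -128.

-128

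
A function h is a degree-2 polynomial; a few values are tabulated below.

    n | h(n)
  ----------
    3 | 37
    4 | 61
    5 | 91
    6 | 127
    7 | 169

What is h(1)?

7

Write h(n) = an² + bn + c; the 5 given values yield a linear system in the 3 coefficients.
Solving, h(n) = 3n² + 3n + 1.
Then h(1) = 7.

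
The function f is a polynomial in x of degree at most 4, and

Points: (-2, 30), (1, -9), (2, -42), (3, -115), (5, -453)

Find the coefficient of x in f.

Write f(x) = ax^4 + bx³ + cx² + dx + e; the 5 given values yield a linear system in the 5 coefficients.
Solving, the leading coefficient vanishes, and f(x) = -3x³ - 2x² - 6x + 2.
The coefficient of x is -6.

-6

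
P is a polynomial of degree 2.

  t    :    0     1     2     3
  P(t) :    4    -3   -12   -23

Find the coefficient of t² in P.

-1

Write P(t) = at² + bt + c; the 4 given values yield a linear system in the 3 coefficients.
Solving, P(t) = -t² - 6t + 4.
The coefficient of t² is -1.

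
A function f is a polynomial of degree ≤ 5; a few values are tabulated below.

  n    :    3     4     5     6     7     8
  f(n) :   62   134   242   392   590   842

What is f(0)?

First differences: 72, 108, 150, 198, 252. Second differences: 36, 42, 48, 54. Third differences: 6, 6, 6.
Level-3 differences are constant, so f has degree 3.
Fitting a degree-3 polynomial gives f(n) = n³ + 6n² - 7n + 2.
The constant term is f(0) = 2.

2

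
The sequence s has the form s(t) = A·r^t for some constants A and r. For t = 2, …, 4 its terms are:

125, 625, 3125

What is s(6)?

Consecutive ratio: 625/125 = 5, and 3125/625 = 5, so r = 5.
Then A·5^2 = 125 gives A = 5, and s(t) = 5·5^t.
s(6) = 5·5^6 = 78125.

78125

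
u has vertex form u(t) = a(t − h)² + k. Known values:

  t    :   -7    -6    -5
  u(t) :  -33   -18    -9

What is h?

-4

First differences 15, 9; second difference -6 = 2a, so a = -3.
Expanding, the t-coefficient is −2ah = 6h; matching it to the data gives h = -4, and then k = -6.
So u(t) = -3(t + 4)² − 6.
Hence h = -4.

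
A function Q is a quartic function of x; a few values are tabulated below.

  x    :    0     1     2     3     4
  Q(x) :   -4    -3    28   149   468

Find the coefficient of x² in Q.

7

Write Q(x) = ax^4 + bx³ + cx² + dx + e; the 5 given values yield a linear system in the 5 coefficients.
Solving, Q(x) = 2x^4 - 2x³ + 7x² - 6x - 4.
The coefficient of x² is 7.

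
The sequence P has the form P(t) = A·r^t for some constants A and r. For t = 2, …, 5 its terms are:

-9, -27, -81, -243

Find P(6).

Consecutive ratio: -27/(-9) = 3, and -81/(-27) = 3, so r = 3.
Then A·3^2 = -9 gives A = -1, and P(t) = -1·3^t.
P(6) = -1·3^6 = -729.

-729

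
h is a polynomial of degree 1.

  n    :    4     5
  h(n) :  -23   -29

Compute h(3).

-17

Write h(n) = an + b; the 2 given values yield a linear system in the 2 coefficients.
Solving, h(n) = -6n + 1.
Then h(3) = -17.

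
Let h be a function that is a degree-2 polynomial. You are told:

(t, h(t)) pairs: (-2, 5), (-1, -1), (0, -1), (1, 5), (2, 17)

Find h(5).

89

Write h(t) = at² + bt + c; the 5 given values yield a linear system in the 3 coefficients.
Solving, h(t) = 3t² + 3t - 1.
Then h(5) = 89.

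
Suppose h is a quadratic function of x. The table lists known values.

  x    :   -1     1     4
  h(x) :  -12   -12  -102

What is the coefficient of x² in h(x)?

Write h(x) = ax² + bx + c; the 3 given values yield a linear system in the 3 coefficients.
Solving, h(x) = -6x² - 6.
The coefficient of x² is -6.

-6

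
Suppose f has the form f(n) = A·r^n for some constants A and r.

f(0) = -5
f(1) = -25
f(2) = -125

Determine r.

5

Consecutive ratio: -25/(-5) = 5, and -125/(-25) = 5, so r = 5.
Then A·5^0 = -5 gives A = -5, and f(n) = -5·5^n.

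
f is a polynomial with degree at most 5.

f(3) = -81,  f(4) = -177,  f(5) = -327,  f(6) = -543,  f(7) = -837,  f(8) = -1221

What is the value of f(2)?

-27

First differences: -96, -150, -216, -294, -384. Second differences: -54, -66, -78, -90. Third differences: -12, -12, -12.
Level-3 differences are constant, so f has degree 3.
Fitting a degree-3 polynomial gives f(n) = -2n³ - 3n² - n + 3.
Then f(2) = -27.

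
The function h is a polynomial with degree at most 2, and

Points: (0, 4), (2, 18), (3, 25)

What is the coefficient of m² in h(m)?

Write h(m) = am² + bm + c; the 3 given values yield a linear system in the 3 coefficients.
Solving, the leading coefficient vanishes, and h(m) = 7m + 4.
The coefficient of m² is 0.

0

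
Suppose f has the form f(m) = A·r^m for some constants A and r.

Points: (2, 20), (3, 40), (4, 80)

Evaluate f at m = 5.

Consecutive ratio: 40/20 = 2, and 80/40 = 2, so r = 2.
Then A·2^2 = 20 gives A = 5, and f(m) = 5·2^m.
f(5) = 5·2^5 = 160.

160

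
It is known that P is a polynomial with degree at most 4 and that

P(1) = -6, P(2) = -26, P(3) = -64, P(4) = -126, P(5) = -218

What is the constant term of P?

First differences: -20, -38, -62, -92. Second differences: -18, -24, -30. Third differences: -6, -6.
Level-3 differences are constant, so P has degree 3.
Fitting a degree-3 polynomial gives P(k) = -k³ - 3k² - 4k + 2.
The constant term is P(0) = 2.

2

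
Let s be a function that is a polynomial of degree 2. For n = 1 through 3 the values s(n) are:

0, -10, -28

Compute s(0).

2

Write s(n) = an² + bn + c; the 3 given values yield a linear system in the 3 coefficients.
Solving, s(n) = -4n² + 2n + 2.
Then s(0) = 2.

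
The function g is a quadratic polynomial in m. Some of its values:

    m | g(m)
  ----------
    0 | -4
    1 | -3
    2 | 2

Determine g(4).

Write g(m) = am² + bm + c; the 3 given values yield a linear system in the 3 coefficients.
Solving, g(m) = 2m² - m - 4.
Then g(4) = 24.

24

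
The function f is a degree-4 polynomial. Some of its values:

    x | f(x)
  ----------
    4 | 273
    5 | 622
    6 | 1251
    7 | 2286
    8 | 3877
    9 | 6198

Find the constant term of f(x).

First differences: 349, 629, 1035, 1591, 2321. Second differences: 280, 406, 556, 730. Third differences: 126, 150, 174. Fourth differences: 24, 24.
Level-4 differences are constant, so f has degree 4.
Fitting a degree-4 polynomial gives f(x) = x^4 - x³ + 4x² + 5x - 3.
The constant term is f(0) = -3.

-3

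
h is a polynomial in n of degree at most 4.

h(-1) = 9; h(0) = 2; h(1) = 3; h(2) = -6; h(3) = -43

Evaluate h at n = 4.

First differences: -7, 1, -9, -37. Second differences: 8, -10, -28. Third differences: -18, -18.
Level-3 differences are constant, so h has degree 3.
Fitting a degree-3 polynomial gives h(n) = -3n³ + 4n² + 2.
Then h(4) = -126.

-126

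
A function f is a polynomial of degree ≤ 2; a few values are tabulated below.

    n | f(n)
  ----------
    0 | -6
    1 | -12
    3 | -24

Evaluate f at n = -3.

Write f(n) = an² + bn + c; the 3 given values yield a linear system in the 3 coefficients.
Solving, the leading coefficient vanishes, and f(n) = -6n - 6.
Then f(-3) = 12.

12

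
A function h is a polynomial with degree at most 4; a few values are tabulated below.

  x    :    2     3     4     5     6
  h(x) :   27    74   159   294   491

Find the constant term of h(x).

-1

First differences: 47, 85, 135, 197. Second differences: 38, 50, 62. Third differences: 12, 12.
Level-3 differences are constant, so h has degree 3.
Fitting a degree-3 polynomial gives h(x) = 2x³ + x² + 4x - 1.
The constant term is h(0) = -1.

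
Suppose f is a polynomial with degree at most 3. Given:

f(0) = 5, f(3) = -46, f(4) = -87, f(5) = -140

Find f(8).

Write f(t) = at³ + bt² + ct + d; the 4 given values yield a linear system in the 4 coefficients.
Solving, the leading coefficient vanishes, and f(t) = -6t² + t + 5.
Then f(8) = -371.

-371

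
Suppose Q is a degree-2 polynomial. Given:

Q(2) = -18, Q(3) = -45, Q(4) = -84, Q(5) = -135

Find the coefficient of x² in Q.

-6

First differences: -27, -39, -51. Second differences: -12, -12.
Level-2 differences are constant, so Q has degree 2.
Fitting a degree-2 polynomial gives Q(x) = -6x² + 3x.
The coefficient of x² is -6.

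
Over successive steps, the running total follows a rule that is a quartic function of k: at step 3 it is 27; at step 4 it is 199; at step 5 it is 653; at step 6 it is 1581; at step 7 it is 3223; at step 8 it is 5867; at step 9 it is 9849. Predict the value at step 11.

23411

Write the value at k as s(k).
First differences: 172, 454, 928, 1642, 2644, 3982. Second differences: 282, 474, 714, 1002, 1338. Third differences: 192, 240, 288, 336. Fourth differences: 48, 48, 48.
Level-4 differences are constant, so s has degree 4.
Fitting a degree-4 polynomial gives s(k) = 2k^4 - 4k³ - 5k² + 5k + 3.
Then s(11) = 23411.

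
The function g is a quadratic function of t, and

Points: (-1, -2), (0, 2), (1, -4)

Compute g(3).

-46

Write g(t) = at² + bt + c; the 3 given values yield a linear system in the 3 coefficients.
Solving, g(t) = -5t² - t + 2.
Then g(3) = -46.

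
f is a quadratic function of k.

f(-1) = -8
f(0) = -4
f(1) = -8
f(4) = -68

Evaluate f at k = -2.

-20

Write f(k) = ak² + bk + c; the 4 given values yield a linear system in the 3 coefficients.
Solving, f(k) = -4k² - 4.
Then f(-2) = -20.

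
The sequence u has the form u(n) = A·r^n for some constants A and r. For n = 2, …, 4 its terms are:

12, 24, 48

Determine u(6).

192

Consecutive ratio: 24/12 = 2, and 48/24 = 2, so r = 2.
Then A·2^2 = 12 gives A = 3, and u(n) = 3·2^n.
u(6) = 3·2^6 = 192.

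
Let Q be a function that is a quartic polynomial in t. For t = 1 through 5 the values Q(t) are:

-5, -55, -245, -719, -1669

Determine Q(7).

Write Q(t) = at^4 + bt³ + ct² + dt + e; the 5 given values yield a linear system in the 5 coefficients.
Solving, Q(t) = -2t^4 - 4t³ + 4t² - 4t + 1.
Then Q(7) = -6005.

-6005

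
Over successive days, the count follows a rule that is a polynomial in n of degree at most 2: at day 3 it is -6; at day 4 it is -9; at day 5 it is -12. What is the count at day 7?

Write the value at n as h(n).
Write h(n) = an² + bn + c; the 3 given values yield a linear system in the 3 coefficients.
Solving, the leading coefficient vanishes, and h(n) = -3n + 3.
Then h(7) = -18.

-18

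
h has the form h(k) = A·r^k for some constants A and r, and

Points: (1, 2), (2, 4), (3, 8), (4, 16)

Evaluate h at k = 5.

Consecutive ratio: 4/2 = 2, and 8/4 = 2, so r = 2.
Then A·2^1 = 2 gives A = 1, and h(k) = 1·2^k.
h(5) = 1·2^5 = 32.

32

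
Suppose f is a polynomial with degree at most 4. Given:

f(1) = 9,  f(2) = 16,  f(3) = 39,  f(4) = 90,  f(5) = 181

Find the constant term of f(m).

6

First differences: 7, 23, 51, 91. Second differences: 16, 28, 40. Third differences: 12, 12.
Level-3 differences are constant, so f has degree 3.
Fitting a degree-3 polynomial gives f(m) = 2m³ - 4m² + 5m + 6.
The constant term is f(0) = 6.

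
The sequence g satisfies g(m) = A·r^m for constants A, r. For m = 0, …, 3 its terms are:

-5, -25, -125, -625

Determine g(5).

Consecutive ratio: -25/(-5) = 5, and -125/(-25) = 5, so r = 5.
Then A·5^0 = -5 gives A = -5, and g(m) = -5·5^m.
g(5) = -5·5^5 = -15625.

-15625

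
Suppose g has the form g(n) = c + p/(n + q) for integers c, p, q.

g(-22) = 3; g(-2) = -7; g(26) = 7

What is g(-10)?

(g(n) − c)(n + q) = p for each data point; the three points give a linear system in c and q, then p follows.
Solving: c = 5, q = -2, p = 48, so g(n) = 5 + 48/(n − 2).
Then g(-10) = 5 + 48/(-12) = 1.

1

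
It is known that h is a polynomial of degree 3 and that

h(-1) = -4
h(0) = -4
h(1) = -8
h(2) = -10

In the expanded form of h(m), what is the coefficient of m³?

1

Write h(m) = am³ + bm² + cm + d; the 4 given values yield a linear system in the 4 coefficients.
Solving, h(m) = m³ - 2m² - 3m - 4.
The coefficient of m³ is 1.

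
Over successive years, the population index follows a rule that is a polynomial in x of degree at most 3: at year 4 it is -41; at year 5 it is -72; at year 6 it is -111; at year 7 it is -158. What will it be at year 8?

Write the value at x as h(x).
Write h(x) = ax³ + bx² + cx + d; the 4 given values yield a linear system in the 4 coefficients.
Solving, the leading coefficient vanishes, and h(x) = -4x² + 5x + 3.
Then h(8) = -213.

-213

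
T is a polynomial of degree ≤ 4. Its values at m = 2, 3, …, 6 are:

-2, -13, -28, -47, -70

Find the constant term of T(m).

First differences: -11, -15, -19, -23. Second differences: -4, -4, -4.
Level-2 differences are constant, so T has degree 2.
Fitting a degree-2 polynomial gives T(m) = -2m² - m + 8.
The constant term is T(0) = 8.

8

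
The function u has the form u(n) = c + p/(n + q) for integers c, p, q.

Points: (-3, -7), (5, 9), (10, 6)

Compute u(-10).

(u(n) − c)(n + q) = p for each data point; the three points give a linear system in c and q, then p follows.
Solving: c = 3, q = 0, p = 30, so u(n) = 3 + 30/(n + 0).
Then u(-10) = 3 + 30/(-10) = 0.

0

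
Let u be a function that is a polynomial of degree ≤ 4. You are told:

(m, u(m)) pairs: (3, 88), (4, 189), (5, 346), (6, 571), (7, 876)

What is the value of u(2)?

31

First differences: 101, 157, 225, 305. Second differences: 56, 68, 80. Third differences: 12, 12.
Level-3 differences are constant, so u has degree 3.
Fitting a degree-3 polynomial gives u(m) = 2m³ + 4m² - m + 1.
Then u(2) = 31.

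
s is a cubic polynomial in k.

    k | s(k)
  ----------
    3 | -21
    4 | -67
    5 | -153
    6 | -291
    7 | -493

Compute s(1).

First differences: -46, -86, -138, -202. Second differences: -40, -52, -64. Third differences: -12, -12.
Level-3 differences are constant, so s has degree 3.
Fitting a degree-3 polynomial gives s(k) = -2k³ + 4k² - 3.
Then s(1) = -1.

-1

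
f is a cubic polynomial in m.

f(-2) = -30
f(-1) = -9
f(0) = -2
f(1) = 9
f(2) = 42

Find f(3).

115

Write f(m) = am³ + bm² + cm + d; the 5 given values yield a linear system in the 4 coefficients.
Solving, f(m) = 3m³ + 2m² + 6m - 2.
Then f(3) = 115.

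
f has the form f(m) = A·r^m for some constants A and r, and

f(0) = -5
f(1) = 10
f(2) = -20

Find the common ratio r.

-2

Consecutive ratio: 10/(-5) = -2, and -20/10 = -2, so r = -2.
Then A·(-2)^0 = -5 gives A = -5, and f(m) = -5·(-2)^m.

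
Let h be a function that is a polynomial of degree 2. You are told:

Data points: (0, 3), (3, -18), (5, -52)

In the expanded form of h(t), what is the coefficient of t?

-1

Write h(t) = at² + bt + c; the 3 given values yield a linear system in the 3 coefficients.
Solving, h(t) = -2t² - t + 3.
The coefficient of t is -1.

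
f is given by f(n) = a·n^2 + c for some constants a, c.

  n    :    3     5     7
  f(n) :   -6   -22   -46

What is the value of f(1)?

From f(3) = -6 and f(5) = -22: 9a + c = -6 and 25a + c = -22.
Subtracting: 16a = -16, so a = -1; then c = -6 − (-1)·9 = 3.
So f(n) = -1n² + 3, and f(1) = 2.

2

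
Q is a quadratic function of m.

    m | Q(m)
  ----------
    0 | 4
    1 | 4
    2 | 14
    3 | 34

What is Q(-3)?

64

First differences: 0, 10, 20. Second differences: 10, 10.
Level-2 differences are constant, so Q has degree 2.
Fitting a degree-2 polynomial gives Q(m) = 5m² - 5m + 4.
Then Q(-3) = 64.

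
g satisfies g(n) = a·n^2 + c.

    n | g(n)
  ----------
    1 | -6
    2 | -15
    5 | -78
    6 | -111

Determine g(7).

From g(1) = -6 and g(2) = -15: 1a + c = -6 and 4a + c = -15.
Subtracting: 3a = -9, so a = -3; then c = -6 − (-3)·1 = -3.
So g(n) = -3n² − 3, and g(7) = -150.

-150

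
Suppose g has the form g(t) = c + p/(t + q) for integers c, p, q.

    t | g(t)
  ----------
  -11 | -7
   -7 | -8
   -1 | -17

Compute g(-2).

(g(t) − c)(t + q) = p for each data point; the three points give a linear system in c and q, then p follows.
Solving: c = -5, q = -1, p = 24, so g(t) = -5 + 24/(t − 1).
Then g(-2) = -5 + 24/(-3) = -13.

-13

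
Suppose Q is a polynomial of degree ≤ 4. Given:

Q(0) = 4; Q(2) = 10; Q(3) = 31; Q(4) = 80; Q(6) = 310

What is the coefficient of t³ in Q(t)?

2

Write Q(t) = at^4 + bt³ + ct² + dt + e; the 5 given values yield a linear system in the 5 coefficients.
Solving, the leading coefficient vanishes, and Q(t) = 2t³ - 4t² + 3t + 4.
The coefficient of t³ is 2.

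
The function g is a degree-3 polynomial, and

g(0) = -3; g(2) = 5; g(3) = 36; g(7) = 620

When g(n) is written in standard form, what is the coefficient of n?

-2

Write g(n) = an³ + bn² + cn + d; the 4 given values yield a linear system in the 4 coefficients.
Solving, g(n) = 2n³ - n² - 2n - 3.
The coefficient of n is -2.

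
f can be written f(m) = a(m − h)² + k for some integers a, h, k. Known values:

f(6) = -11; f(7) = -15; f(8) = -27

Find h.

6

First differences -4, -12; second difference -8 = 2a, so a = -4.
Expanding, the m-coefficient is −2ah = 8h; matching it to the data gives h = 6, and then k = -11.
So f(m) = -4(m − 6)² − 11.
Hence h = 6.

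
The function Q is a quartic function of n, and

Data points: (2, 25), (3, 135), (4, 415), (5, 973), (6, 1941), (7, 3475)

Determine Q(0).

3

Write Q(n) = an^4 + bn³ + cn² + dn + e; the 6 given values yield a linear system in the 5 coefficients.
Solving, Q(n) = n^4 + 4n³ - 6n² - n + 3.
Then Q(0) = 3.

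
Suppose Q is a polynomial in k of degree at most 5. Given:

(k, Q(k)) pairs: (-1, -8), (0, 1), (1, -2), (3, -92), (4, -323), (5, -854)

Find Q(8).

-6407

Write Q(k) = ak^5 + bk^4 + ck³ + dk² + ek + p; the 6 given values yield a linear system in the 6 coefficients.
Solving, the leading coefficient vanishes, and Q(k) = -2k^4 + 4k³ - 4k² - k + 1.
Then Q(8) = -6407.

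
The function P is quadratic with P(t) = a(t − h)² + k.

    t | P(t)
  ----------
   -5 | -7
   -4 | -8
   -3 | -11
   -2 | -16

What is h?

First differences -1, -3, -5; second difference -2 = 2a, so a = -1.
Expanding, the t-coefficient is −2ah = 2h; matching it to the data gives h = -5, and then k = -7.
So P(t) = -1(t + 5)² − 7.
Hence h = -5.

-5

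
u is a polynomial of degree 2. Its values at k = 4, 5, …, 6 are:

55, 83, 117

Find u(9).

Write u(k) = ak² + bk + c; the 3 given values yield a linear system in the 3 coefficients.
Solving, u(k) = 3k² + k + 3.
Then u(9) = 255.

255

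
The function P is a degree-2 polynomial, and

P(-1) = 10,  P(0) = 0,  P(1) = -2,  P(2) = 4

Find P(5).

First differences: -10, -2, 6. Second differences: 8, 8.
Level-2 differences are constant, so P has degree 2.
Fitting a degree-2 polynomial gives P(k) = 4k² - 6k.
Then P(5) = 70.

70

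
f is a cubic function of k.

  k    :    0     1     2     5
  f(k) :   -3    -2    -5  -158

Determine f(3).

-24

Write f(k) = ak³ + bk² + ck + d; the 4 given values yield a linear system in the 4 coefficients.
Solving, f(k) = -2k³ + 4k² - k - 3.
Then f(3) = -24.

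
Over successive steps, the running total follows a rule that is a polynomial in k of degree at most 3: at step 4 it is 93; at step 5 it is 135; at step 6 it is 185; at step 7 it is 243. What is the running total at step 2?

Write the value at k as s(k).
First differences: 42, 50, 58. Second differences: 8, 8.
Level-2 differences are constant, so s has degree 2.
Fitting a degree-2 polynomial gives s(k) = 4k² + 6k + 5.
Then s(2) = 33.

33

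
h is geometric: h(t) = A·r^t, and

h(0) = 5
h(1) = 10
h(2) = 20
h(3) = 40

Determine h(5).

160

Consecutive ratio: 10/5 = 2, and 20/10 = 2, so r = 2.
Then A·2^0 = 5 gives A = 5, and h(t) = 5·2^t.
h(5) = 5·2^5 = 160.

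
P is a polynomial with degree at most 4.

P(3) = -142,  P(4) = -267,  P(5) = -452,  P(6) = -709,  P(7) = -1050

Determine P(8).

-1487

First differences: -125, -185, -257, -341. Second differences: -60, -72, -84. Third differences: -12, -12.
Level-3 differences are constant, so P has degree 3.
Fitting a degree-3 polynomial gives P(n) = -2n³ - 6n² - 9n - 7.
Then P(8) = -1487.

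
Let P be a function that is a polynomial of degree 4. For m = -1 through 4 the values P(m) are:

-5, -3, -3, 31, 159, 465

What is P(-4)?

First differences: 2, 0, 34, 128, 306. Second differences: -2, 34, 94, 178. Third differences: 36, 60, 84. Fourth differences: 24, 24.
Level-4 differences are constant, so P has degree 4.
Fitting a degree-4 polynomial gives P(m) = m^4 + 4m³ - 2m² - 3m - 3.
Then P(-4) = -23.

-23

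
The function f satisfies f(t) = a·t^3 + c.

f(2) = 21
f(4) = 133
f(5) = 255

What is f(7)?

691

From f(2) = 21 and f(4) = 133: 8a + c = 21 and 64a + c = 133.
Subtracting: 56a = 112, so a = 2; then c = 21 − 2·8 = 5.
So f(t) = 2t³ + 5, and f(7) = 691.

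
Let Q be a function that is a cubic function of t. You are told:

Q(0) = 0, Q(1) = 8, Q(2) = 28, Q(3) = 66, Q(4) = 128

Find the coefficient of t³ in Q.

1

First differences: 8, 20, 38, 62. Second differences: 12, 18, 24. Third differences: 6, 6.
Level-3 differences are constant, so Q has degree 3.
Fitting a degree-3 polynomial gives Q(t) = t³ + 3t² + 4t.
The coefficient of t³ is 1.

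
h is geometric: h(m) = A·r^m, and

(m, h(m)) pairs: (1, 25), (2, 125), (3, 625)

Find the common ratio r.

5

Consecutive ratio: 125/25 = 5, and 625/125 = 5, so r = 5.
Then A·5^1 = 25 gives A = 5, and h(m) = 5·5^m.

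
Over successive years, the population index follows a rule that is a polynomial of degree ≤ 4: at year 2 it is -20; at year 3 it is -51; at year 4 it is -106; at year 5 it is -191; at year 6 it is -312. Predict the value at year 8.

-686

Write the value at t as s(t).
First differences: -31, -55, -85, -121. Second differences: -24, -30, -36. Third differences: -6, -6.
Level-3 differences are constant, so s has degree 3.
Fitting a degree-3 polynomial gives s(t) = -t³ - 3t² + 3t - 6.
Then s(8) = -686.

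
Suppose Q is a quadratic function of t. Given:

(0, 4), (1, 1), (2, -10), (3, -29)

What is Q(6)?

First differences: -3, -11, -19. Second differences: -8, -8.
Level-2 differences are constant, so Q has degree 2.
Fitting a degree-2 polynomial gives Q(t) = -4t² + t + 4.
Then Q(6) = -134.

-134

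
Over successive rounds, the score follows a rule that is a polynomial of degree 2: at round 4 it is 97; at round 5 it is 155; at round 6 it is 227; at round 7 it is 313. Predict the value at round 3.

Write the value at x as h(x).
First differences: 58, 72, 86. Second differences: 14, 14.
Level-2 differences are constant, so h has degree 2.
Fitting a degree-2 polynomial gives h(x) = 7x² - 5x + 5.
Then h(3) = 53.

53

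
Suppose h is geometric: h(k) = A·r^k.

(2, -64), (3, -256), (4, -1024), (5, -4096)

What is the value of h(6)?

-16384

Consecutive ratio: -256/(-64) = 4, and -1024/(-256) = 4, so r = 4.
Then A·4^2 = -64 gives A = -4, and h(k) = -4·4^k.
h(6) = -4·4^6 = -16384.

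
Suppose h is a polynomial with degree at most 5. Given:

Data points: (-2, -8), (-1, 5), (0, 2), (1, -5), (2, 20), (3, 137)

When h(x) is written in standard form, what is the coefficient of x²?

First differences: 13, -3, -7, 25, 117. Second differences: -16, -4, 32, 92. Third differences: 12, 36, 60. Fourth differences: 24, 24.
Level-4 differences are constant, so h has degree 4.
Fitting a degree-4 polynomial gives h(x) = x^4 + 4x³ - 3x² - 9x + 2.
The coefficient of x² is -3.

-3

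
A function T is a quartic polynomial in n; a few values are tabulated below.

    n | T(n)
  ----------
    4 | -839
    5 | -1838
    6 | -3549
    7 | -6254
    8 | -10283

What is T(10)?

-23873

Write T(n) = an^4 + bn³ + cn² + dn + e; the 5 given values yield a linear system in the 5 coefficients.
Solving, T(n) = -2n^4 - 3n³ - 9n² + 3n - 3.
Then T(10) = -23873.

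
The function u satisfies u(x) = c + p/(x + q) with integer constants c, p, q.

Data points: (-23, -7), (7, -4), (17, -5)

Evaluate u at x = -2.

14

(u(x) − c)(x + q) = p for each data point; the three points give a linear system in c and q, then p follows.
Solving: c = -6, q = 3, p = 20, so u(x) = -6 + 20/(x + 3).
Then u(-2) = -6 + 20/1 = 14.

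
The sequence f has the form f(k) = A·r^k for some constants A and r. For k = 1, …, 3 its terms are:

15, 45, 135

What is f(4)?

405

Consecutive ratio: 45/15 = 3, and 135/45 = 3, so r = 3.
Then A·3^1 = 15 gives A = 5, and f(k) = 5·3^k.
f(4) = 5·3^4 = 405.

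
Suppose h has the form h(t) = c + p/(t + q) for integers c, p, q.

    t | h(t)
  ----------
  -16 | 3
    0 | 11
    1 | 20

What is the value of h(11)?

0

(h(t) − c)(t + q) = p for each data point; the three points give a linear system in c and q, then p follows.
Solving: c = 2, q = -2, p = -18, so h(t) = 2 − 18/(t − 2).
Then h(11) = 2 − 18/9 = 0.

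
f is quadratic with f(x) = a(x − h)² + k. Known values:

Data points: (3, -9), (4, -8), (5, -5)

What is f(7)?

First differences 1, 3; second difference 2 = 2a, so a = 1.
Expanding, the x-coefficient is −2ah = -2h; matching it to the data gives h = 3, and then k = -9.
So f(x) = 1(x − 3)² − 9.
f(7) = 1·4² − 9 = 7.

7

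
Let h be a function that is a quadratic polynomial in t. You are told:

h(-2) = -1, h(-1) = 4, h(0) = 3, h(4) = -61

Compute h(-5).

Write h(t) = at² + bt + c; the 4 given values yield a linear system in the 3 coefficients.
Solving, h(t) = -3t² - 4t + 3.
Then h(-5) = -52.

-52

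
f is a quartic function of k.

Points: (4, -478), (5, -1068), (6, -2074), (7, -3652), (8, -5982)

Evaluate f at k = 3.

Write f(k) = ak^4 + bk³ + ck² + dk + e; the 5 given values yield a linear system in the 5 coefficients.
Solving, f(k) = -k^4 - 4k³ + 3k² - 4k + 2.
Then f(3) = -172.

-172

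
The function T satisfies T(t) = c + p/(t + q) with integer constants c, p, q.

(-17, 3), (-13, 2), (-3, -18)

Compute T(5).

(T(t) − c)(t + q) = p for each data point; the three points give a linear system in c and q, then p follows.
Solving: c = 6, q = 1, p = 48, so T(t) = 6 + 48/(t + 1).
Then T(5) = 6 + 48/6 = 14.

14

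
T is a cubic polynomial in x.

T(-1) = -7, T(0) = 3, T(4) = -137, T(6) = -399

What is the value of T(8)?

Write T(x) = ax³ + bx² + cx + d; the 4 given values yield a linear system in the 4 coefficients.
Solving, T(x) = -x³ - 6x² + 5x + 3.
Then T(8) = -853.

-853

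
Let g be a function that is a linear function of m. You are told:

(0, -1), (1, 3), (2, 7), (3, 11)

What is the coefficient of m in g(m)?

4

First differences: 4, 4, 4.
Level-1 differences are constant, so g has degree 1.
Fitting a degree-1 polynomial gives g(m) = 4m - 1.
The coefficient of m is 4.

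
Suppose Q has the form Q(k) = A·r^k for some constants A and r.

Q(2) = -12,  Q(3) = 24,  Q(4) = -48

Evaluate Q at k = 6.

Consecutive ratio: 24/(-12) = -2, and -48/24 = -2, so r = -2.
Then A·(-2)^2 = -12 gives A = -3, and Q(k) = -3·(-2)^k.
Q(6) = -3·(-2)^6 = -192.

-192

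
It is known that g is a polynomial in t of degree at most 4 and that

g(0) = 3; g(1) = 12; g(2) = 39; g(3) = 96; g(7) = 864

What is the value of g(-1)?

0

Write g(t) = at^4 + bt³ + ct² + dt + e; the 5 given values yield a linear system in the 5 coefficients.
Solving, the leading coefficient vanishes, and g(t) = 2t³ + 3t² + 4t + 3.
Then g(-1) = 0.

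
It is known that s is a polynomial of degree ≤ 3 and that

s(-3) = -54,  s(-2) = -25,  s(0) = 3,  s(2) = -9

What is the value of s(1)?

2

Write s(k) = ak³ + bk² + ck + d; the 4 given values yield a linear system in the 4 coefficients.
Solving, the leading coefficient vanishes, and s(k) = -5k² + 4k + 3.
Then s(1) = 2.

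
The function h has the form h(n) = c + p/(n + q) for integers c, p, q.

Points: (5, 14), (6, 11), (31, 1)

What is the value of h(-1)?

(h(n) − c)(n + q) = p for each data point; the three points give a linear system in c and q, then p follows.
Solving: c = -1, q = -1, p = 60, so h(n) = -1 + 60/(n − 1).
Then h(-1) = -1 + 60/(-2) = -31.

-31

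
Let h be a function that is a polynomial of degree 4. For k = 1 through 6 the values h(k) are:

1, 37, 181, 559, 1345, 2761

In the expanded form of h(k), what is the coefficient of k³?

1

First differences: 36, 144, 378, 786, 1416. Second differences: 108, 234, 408, 630. Third differences: 126, 174, 222. Fourth differences: 48, 48.
Level-4 differences are constant, so h has degree 4.
Fitting a degree-4 polynomial gives h(k) = 2k^4 + k³ - 2k² + 5k - 5.
The coefficient of k³ is 1.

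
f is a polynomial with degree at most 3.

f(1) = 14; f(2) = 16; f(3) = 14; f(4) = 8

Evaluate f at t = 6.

First differences: 2, -2, -6. Second differences: -4, -4.
Level-2 differences are constant, so f has degree 2.
Fitting a degree-2 polynomial gives f(t) = -2t² + 8t + 8.
Then f(6) = -16.

-16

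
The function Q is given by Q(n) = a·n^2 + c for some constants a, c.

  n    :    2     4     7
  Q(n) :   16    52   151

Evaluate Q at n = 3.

31

From Q(2) = 16 and Q(4) = 52: 4a + c = 16 and 16a + c = 52.
Subtracting: 12a = 36, so a = 3; then c = 16 − 3·4 = 4.
So Q(n) = 3n² + 4, and Q(3) = 31.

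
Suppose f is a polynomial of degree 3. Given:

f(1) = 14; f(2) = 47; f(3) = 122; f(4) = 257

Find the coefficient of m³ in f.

3

Write f(m) = am³ + bm² + cm + d; the 4 given values yield a linear system in the 4 coefficients.
Solving, f(m) = 3m³ + 3m² + 3m + 5.
The coefficient of m³ is 3.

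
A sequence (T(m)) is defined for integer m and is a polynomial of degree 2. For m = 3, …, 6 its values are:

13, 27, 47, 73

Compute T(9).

187

First differences: 14, 20, 26. Second differences: 6, 6.
Level-2 differences are constant, so T has degree 2.
Fitting a degree-2 polynomial gives T(m) = 3m² - 7m + 7.
Then T(9) = 187.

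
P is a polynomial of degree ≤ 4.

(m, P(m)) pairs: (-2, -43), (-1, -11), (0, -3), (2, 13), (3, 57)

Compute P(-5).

Write P(m) = am^4 + bm³ + cm² + dm + e; the 5 given values yield a linear system in the 5 coefficients.
Solving, the leading coefficient vanishes, and P(m) = 3m³ - 3m² + 2m - 3.
Then P(-5) = -463.

-463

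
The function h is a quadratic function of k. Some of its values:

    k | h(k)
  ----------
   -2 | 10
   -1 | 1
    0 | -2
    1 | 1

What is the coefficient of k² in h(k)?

3

First differences: -9, -3, 3. Second differences: 6, 6.
Level-2 differences are constant, so h has degree 2.
Fitting a degree-2 polynomial gives h(k) = 3k² - 2.
The coefficient of k² is 3.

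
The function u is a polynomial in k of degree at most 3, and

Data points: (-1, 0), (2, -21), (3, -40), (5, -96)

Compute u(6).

-133

Write u(k) = ak³ + bk² + ck + d; the 4 given values yield a linear system in the 4 coefficients.
Solving, the leading coefficient vanishes, and u(k) = -3k² - 4k - 1.
Then u(6) = -133.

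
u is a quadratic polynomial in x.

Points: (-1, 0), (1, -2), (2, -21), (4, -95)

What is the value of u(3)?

Write u(x) = ax² + bx + c; the 4 given values yield a linear system in the 3 coefficients.
Solving, u(x) = -6x² - x + 5.
Then u(3) = -52.

-52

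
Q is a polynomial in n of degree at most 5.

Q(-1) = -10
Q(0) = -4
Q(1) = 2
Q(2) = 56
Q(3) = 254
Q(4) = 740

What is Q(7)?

6086

First differences: 6, 6, 54, 198, 486. Second differences: 0, 48, 144, 288. Third differences: 48, 96, 144. Fourth differences: 48, 48.
Level-4 differences are constant, so Q has degree 4.
Fitting a degree-4 polynomial gives Q(n) = 2n^4 + 4n³ - 2n² + 2n - 4.
Then Q(7) = 6086.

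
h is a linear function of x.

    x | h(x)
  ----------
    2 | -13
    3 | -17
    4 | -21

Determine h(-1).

First differences: -4, -4.
Level-1 differences are constant, so h has degree 1.
Fitting a degree-1 polynomial gives h(x) = -4x - 5.
Then h(-1) = -1.

-1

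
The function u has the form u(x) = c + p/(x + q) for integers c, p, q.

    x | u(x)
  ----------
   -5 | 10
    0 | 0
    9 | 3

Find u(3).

(u(x) − c)(x + q) = p for each data point; the three points give a linear system in c and q, then p follows.
Solving: c = 4, q = 3, p = -12, so u(x) = 4 − 12/(x + 3).
Then u(3) = 4 − 12/6 = 2.

2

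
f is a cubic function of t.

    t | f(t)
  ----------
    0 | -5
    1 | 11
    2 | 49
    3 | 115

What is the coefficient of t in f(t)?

7

Write f(t) = at³ + bt² + ct + d; the 4 given values yield a linear system in the 4 coefficients.
Solving, f(t) = t³ + 8t² + 7t - 5.
The coefficient of t is 7.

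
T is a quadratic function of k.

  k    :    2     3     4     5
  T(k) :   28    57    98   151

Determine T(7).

293

Write T(k) = ak² + bk + c; the 4 given values yield a linear system in the 3 coefficients.
Solving, T(k) = 6k² - k + 6.
Then T(7) = 293.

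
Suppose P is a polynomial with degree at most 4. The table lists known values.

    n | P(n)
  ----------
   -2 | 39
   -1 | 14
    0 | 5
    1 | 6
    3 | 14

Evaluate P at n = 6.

-49

Write P(n) = an^4 + bn³ + cn² + dn + e; the 5 given values yield a linear system in the 5 coefficients.
Solving, the leading coefficient vanishes, and P(n) = -n³ + 5n² - 3n + 5.
Then P(6) = -49.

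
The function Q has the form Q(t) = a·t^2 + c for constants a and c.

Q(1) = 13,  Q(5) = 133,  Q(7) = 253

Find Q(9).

From Q(1) = 13 and Q(5) = 133: 1a + c = 13 and 25a + c = 133.
Subtracting: 24a = 120, so a = 5; then c = 13 − 5·1 = 8.
So Q(t) = 5t² + 8, and Q(9) = 413.

413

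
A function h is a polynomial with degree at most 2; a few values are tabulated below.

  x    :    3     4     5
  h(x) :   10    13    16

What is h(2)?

7

First differences: 3, 3.
Level-1 differences are constant, so h has degree 1.
Fitting a degree-1 polynomial gives h(x) = 3x + 1.
Then h(2) = 7.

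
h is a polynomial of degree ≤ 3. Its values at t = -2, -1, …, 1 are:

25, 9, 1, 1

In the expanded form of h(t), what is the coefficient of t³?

First differences: -16, -8, 0. Second differences: 8, 8.
Level-2 differences are constant, so h has degree 2.
Fitting a degree-2 polynomial gives h(t) = 4t² - 4t + 1.
The coefficient of t³ is 0.

0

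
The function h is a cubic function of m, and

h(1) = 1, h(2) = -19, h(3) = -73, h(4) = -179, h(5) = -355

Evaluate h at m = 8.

-1483

First differences: -20, -54, -106, -176. Second differences: -34, -52, -70. Third differences: -18, -18.
Level-3 differences are constant, so h has degree 3.
Fitting a degree-3 polynomial gives h(m) = -3m³ + m² - 2m + 5.
Then h(8) = -1483.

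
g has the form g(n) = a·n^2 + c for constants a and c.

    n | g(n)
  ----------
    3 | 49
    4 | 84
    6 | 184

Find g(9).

From g(3) = 49 and g(4) = 84: 9a + c = 49 and 16a + c = 84.
Subtracting: 7a = 35, so a = 5; then c = 49 − 5·9 = 4.
So g(n) = 5n² + 4, and g(9) = 409.

409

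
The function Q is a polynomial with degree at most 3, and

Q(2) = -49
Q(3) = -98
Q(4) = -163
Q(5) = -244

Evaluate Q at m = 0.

First differences: -49, -65, -81. Second differences: -16, -16.
Level-2 differences are constant, so Q has degree 2.
Fitting a degree-2 polynomial gives Q(m) = -8m² - 9m + 1.
Then Q(0) = 1.

1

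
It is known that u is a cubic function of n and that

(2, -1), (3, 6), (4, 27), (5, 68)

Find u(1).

0

Write u(n) = an³ + bn² + cn + d; the 4 given values yield a linear system in the 4 coefficients.
Solving, u(n) = n³ - 2n² - 2n + 3.
Then u(1) = 0.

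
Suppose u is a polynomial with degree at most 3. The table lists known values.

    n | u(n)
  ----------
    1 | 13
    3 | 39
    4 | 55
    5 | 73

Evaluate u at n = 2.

Write u(n) = an³ + bn² + cn + d; the 4 given values yield a linear system in the 4 coefficients.
Solving, the leading coefficient vanishes, and u(n) = n² + 9n + 3.
Then u(2) = 25.

25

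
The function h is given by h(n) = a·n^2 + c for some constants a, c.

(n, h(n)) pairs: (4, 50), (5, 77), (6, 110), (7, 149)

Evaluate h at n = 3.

29

From h(4) = 50 and h(5) = 77: 16a + c = 50 and 25a + c = 77.
Subtracting: 9a = 27, so a = 3; then c = 50 − 3·16 = 2.
So h(n) = 3n² + 2, and h(3) = 29.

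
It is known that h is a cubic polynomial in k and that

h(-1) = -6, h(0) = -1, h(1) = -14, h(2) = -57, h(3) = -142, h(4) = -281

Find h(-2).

-17

First differences: 5, -13, -43, -85, -139. Second differences: -18, -30, -42, -54. Third differences: -12, -12, -12.
Level-3 differences are constant, so h has degree 3.
Fitting a degree-3 polynomial gives h(k) = -2k³ - 9k² - 2k - 1.
Then h(-2) = -17.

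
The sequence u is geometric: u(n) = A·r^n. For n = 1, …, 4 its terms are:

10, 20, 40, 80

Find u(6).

320

Consecutive ratio: 20/10 = 2, and 40/20 = 2, so r = 2.
Then A·2^1 = 10 gives A = 5, and u(n) = 5·2^n.
u(6) = 5·2^6 = 320.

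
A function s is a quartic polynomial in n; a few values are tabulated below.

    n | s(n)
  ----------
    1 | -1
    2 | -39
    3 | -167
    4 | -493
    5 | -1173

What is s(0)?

7

Write s(n) = an^4 + bn³ + cn² + dn + e; the 5 given values yield a linear system in the 5 coefficients.
Solving, s(n) = -2n^4 + 2n³ - 7n² - n + 7.
The constant term is s(0) = 7.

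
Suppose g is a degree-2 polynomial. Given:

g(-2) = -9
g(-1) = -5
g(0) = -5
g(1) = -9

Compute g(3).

-29

Write g(k) = ak² + bk + c; the 4 given values yield a linear system in the 3 coefficients.
Solving, g(k) = -2k² - 2k - 5.
Then g(3) = -29.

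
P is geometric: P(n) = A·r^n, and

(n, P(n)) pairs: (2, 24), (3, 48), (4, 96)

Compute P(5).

Consecutive ratio: 48/24 = 2, and 96/48 = 2, so r = 2.
Then A·2^2 = 24 gives A = 6, and P(n) = 6·2^n.
P(5) = 6·2^5 = 192.

192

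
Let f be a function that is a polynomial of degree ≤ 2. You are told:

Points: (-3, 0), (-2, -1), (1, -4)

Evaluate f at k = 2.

Write f(k) = ak² + bk + c; the 3 given values yield a linear system in the 3 coefficients.
Solving, the leading coefficient vanishes, and f(k) = -k - 3.
Then f(2) = -5.

-5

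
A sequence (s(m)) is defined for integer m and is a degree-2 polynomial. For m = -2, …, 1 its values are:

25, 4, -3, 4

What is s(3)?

60

First differences: -21, -7, 7. Second differences: 14, 14.
Level-2 differences are constant, so s has degree 2.
Fitting a degree-2 polynomial gives s(m) = 7m² - 3.
Then s(3) = 60.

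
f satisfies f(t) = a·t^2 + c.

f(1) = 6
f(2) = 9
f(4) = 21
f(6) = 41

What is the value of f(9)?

86

From f(1) = 6 and f(2) = 9: 1a + c = 6 and 4a + c = 9.
Subtracting: 3a = 3, so a = 1; then c = 6 − 1·1 = 5.
So f(t) = 1t² + 5, and f(9) = 86.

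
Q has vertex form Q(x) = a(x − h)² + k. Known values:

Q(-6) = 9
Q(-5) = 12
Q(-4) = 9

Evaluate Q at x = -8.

First differences 3, -3; second difference -6 = 2a, so a = -3.
Expanding, the x-coefficient is −2ah = 6h; matching it to the data gives h = -5, and then k = 12.
So Q(x) = -3(x + 5)² + 12.
Q(-8) = -3·(-3)² + 12 = -15.

-15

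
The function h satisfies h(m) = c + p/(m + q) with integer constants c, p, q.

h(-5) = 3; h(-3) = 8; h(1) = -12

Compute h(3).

(h(m) − c)(m + q) = p for each data point; the three points give a linear system in c and q, then p follows.
Solving: c = -2, q = 1, p = -20, so h(m) = -2 − 20/(m + 1).
Then h(3) = -2 − 20/4 = -7.

-7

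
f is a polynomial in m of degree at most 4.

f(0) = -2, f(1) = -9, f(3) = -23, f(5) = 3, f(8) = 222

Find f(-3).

-53

Write f(m) = am^4 + bm³ + cm² + dm + e; the 5 given values yield a linear system in the 5 coefficients.
Solving, the leading coefficient vanishes, and f(m) = m³ - 4m² - 4m - 2.
Then f(-3) = -53.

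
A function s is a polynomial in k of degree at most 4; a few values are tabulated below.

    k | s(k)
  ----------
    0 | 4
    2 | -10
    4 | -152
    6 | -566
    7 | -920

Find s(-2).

34

Write s(k) = ak^4 + bk³ + ck² + dk + e; the 5 given values yield a linear system in the 5 coefficients.
Solving, the leading coefficient vanishes, and s(k) = -3k³ + 2k² + k + 4.
Then s(-2) = 34.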